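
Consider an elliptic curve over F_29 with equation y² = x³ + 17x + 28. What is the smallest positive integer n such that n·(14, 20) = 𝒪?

10

2P: tangent at (14, 20): λ = (3·14² + 17)/(2·20) ≡ 25/11. 11⁻¹ ≡ 8 (mod 29), so λ ≡ 25·8 ≡ 26.
  x = λ² - 14 - 14 = 676 - 28 ≡ 10; y = λ·(14 - 10) - 20 ≡ 26. → (10, 26)
3P: (10, 26) + (14, 20). λ = (20 - 26)/(14 - 10) ≡ 23/4 mod 29. 4⁻¹ ≡ 22 (mod 29), so λ ≡ 13.
  x = λ² - 10 - 14 = 169 - 24 ≡ 0; y = λ·(10 - 0) - 26 ≡ 17. → (0, 17)
4P: (0, 17) + (14, 20). λ = (20 - 17)/(14 - 0) ≡ 3/14 mod 29. 14⁻¹ ≡ 27 (mod 29), so λ ≡ 23.
  x = λ² - 0 - 14 = 529 - 14 ≡ 22; y = λ·(0 - 22) - 17 ≡ 28. → (22, 28)
5P: (22, 28) + (14, 20). λ = (20 - 28)/(14 - 22) ≡ 21/21 mod 29. 21⁻¹ ≡ 18 (mod 29), so λ ≡ 1.
  x = λ² - 22 - 14 = 1 - 36 ≡ 23; y = λ·(22 - 23) - 28 ≡ 0. → (23, 0)
6P: (23, 0) + (14, 20). λ = (20 - 0)/(14 - 23) ≡ 20/20 mod 29. 20⁻¹ ≡ 16 (mod 29), so λ ≡ 1.
  x = λ² - 23 - 14 = 1 - 37 ≡ 22; y = λ·(23 - 22) - 0 ≡ 1. → (22, 1)
7P: (22, 1) + (14, 20). λ = (20 - 1)/(14 - 22) ≡ 19/21 mod 29. 21⁻¹ ≡ 18 (mod 29), so λ ≡ 23.
  x = λ² - 22 - 14 = 529 - 36 ≡ 0; y = λ·(22 - 0) - 1 ≡ 12. → (0, 12)
8P: (0, 12) + (14, 20). λ = (20 - 12)/(14 - 0) ≡ 8/14 mod 29. 14⁻¹ ≡ 27 (mod 29), so λ ≡ 13.
  x = λ² - 0 - 14 = 169 - 14 ≡ 10; y = λ·(0 - 10) - 12 ≡ 3. → (10, 3)
9P: (10, 3) + (14, 20). λ = (20 - 3)/(14 - 10) ≡ 17/4 mod 29. 4⁻¹ ≡ 22 (mod 29), so λ ≡ 26.
  x = λ² - 10 - 14 = 676 - 24 ≡ 14; y = λ·(10 - 14) - 3 ≡ 9. → (14, 9)
10P: (14, 9) + (14, 20): same x and y₁ ≡ -y₂, so the sum is 𝒪.
10P = 𝒪, so the order is 10.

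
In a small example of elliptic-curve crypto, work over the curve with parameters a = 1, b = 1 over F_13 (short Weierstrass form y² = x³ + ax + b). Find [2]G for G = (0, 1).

(10, 7)

tangent at (0, 1): λ = (3·0² + 1)/(2·1) ≡ 1/2. 2⁻¹ ≡ 7 (mod 13), so λ ≡ 1·7 ≡ 7.
  x = λ² - 0 - 0 = 49 - 0 ≡ 10; y = λ·(0 - 10) - 1 ≡ 7. → (10, 7)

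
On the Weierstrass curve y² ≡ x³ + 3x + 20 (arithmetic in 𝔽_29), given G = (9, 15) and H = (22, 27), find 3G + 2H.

First 3G:
Repeated addition: build up to 3G.
2G: tangent at (9, 15): λ = (3·9² + 3)/(2·15) ≡ 14/1. 1⁻¹ ≡ 1 (mod 29), so λ ≡ 14·1 ≡ 14.
  x = λ² - 9 - 9 = 196 - 18 ≡ 4; y = λ·(9 - 4) - 15 ≡ 26. → (4, 26)
3G: (4, 26) + (9, 15). λ = (15 - 26)/(9 - 4) ≡ 18/5 mod 29. 5⁻¹ ≡ 6 (mod 29) since 5·6 = 30 ≡ 1, so λ ≡ 21.
  x = λ² - 4 - 9 = 441 - 13 ≡ 22; y = λ·(4 - 22) - 26 ≡ 2. → (22, 2)
3G = (22, 2).
Next 2H:
Repeated addition: build up to 2H.
2H: tangent at (22, 27): λ = (3·22² + 3)/(2·27) ≡ 5/25. 25⁻¹ ≡ 7 (mod 29), so λ ≡ 5·7 ≡ 6.
  x = λ² - 22 - 22 = 36 - 44 ≡ 21; y = λ·(22 - 21) - 27 ≡ 8. → (21, 8)
2H = (21, 8).
Finally 3G + 2H:
(22, 2) + (21, 8). λ = (8 - 2)/(21 - 22) ≡ 6/28 mod 29. 28⁻¹ ≡ 28 (mod 29) since 28·28 = 784 ≡ 1, so λ ≡ 23.
  x = λ² - 22 - 21 = 529 - 43 ≡ 22; y = λ·(22 - 22) - 2 ≡ 27. → (22, 27)

(22, 27)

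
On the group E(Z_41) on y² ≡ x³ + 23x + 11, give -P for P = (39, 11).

(39, 30)

-(39, 11) = (39, -11 mod 41) = (39, 30).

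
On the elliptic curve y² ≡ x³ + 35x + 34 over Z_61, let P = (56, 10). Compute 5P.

(45, 21)

Double-and-add on 5 = (101)₂. Start with P = (56, 10) for the leading 1-bit.
double: tangent at (56, 10): λ = (3·56² + 35)/(2·10) ≡ 49/20. 20⁻¹ ≡ 58 (mod 61), so λ ≡ 49·58 ≡ 36.
  x = λ² - 56 - 56 = 1296 - 112 ≡ 25; y = λ·(56 - 25) - 10 ≡ 8. → (25, 8)
double: tangent at (25, 8): λ = (3·25² + 35)/(2·8) ≡ 19/16. 16⁻¹ ≡ 42 (mod 61), so λ ≡ 19·42 ≡ 5.
  x = λ² - 25 - 25 = 25 - 50 ≡ 36; y = λ·(25 - 36) - 8 ≡ 59. → (36, 59)
add P: (36, 59) + (56, 10). λ = (10 - 59)/(56 - 36) ≡ 12/20 mod 61. 20⁻¹ ≡ 58 (mod 61) since 20·58 = 1160 ≡ 1, so λ ≡ 25.
  x = λ² - 36 - 56 = 625 - 92 ≡ 45; y = λ·(36 - 45) - 59 ≡ 21. → (45, 21)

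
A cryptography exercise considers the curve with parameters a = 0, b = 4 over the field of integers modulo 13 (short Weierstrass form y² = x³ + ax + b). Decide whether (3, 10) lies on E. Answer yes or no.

no

y² = 10² ≡ 9; x³ + 0x + 4 = 31 ≡ 5 (mod 13). 9 ≠ 5.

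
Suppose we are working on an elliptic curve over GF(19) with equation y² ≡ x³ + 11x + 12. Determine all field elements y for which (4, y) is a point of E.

x³ + 11x + 12 = 120 ≡ 6 (mod 19).
Square roots of 6 mod 19: 5 and 14 (since 5² = 25 ≡ 6).

5, 14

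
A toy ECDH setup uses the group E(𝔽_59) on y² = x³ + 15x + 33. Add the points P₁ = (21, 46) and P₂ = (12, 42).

(21, 46) + (12, 42). λ = (42 - 46)/(12 - 21) ≡ 55/50 mod 59. 50⁻¹ ≡ 13 (mod 59) since 50·13 = 650 ≡ 1, so λ ≡ 7.
  x = λ² - 21 - 12 = 49 - 33 ≡ 16; y = λ·(21 - 16) - 46 ≡ 48. → (16, 48)

(16, 48)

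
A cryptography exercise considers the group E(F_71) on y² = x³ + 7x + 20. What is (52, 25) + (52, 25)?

(56, 44)

tangent at (52, 25): λ = (3·52² + 7)/(2·25) ≡ 25/50. 50⁻¹ ≡ 27 (mod 71), so λ ≡ 25·27 ≡ 36.
  x = λ² - 52 - 52 = 1296 - 104 ≡ 56; y = λ·(52 - 56) - 25 ≡ 44. → (56, 44)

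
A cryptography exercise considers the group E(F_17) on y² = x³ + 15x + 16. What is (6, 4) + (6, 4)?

(1, 7)

tangent at (6, 4): λ = (3·6² + 15)/(2·4) ≡ 4/8. 8⁻¹ ≡ 15 (mod 17) since 8·15 = 120 ≡ 1, so λ ≡ 4·15 ≡ 9.
  x = λ² - 6 - 6 = 81 - 12 ≡ 1; y = λ·(6 - 1) - 4 ≡ 7. → (1, 7)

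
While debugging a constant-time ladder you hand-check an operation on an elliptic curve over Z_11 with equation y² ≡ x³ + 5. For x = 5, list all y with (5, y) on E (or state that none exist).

x³ + 0x + 5 = 130 ≡ 9 (mod 11).
Square roots of 9 mod 11: 3 and 8 (since 3² = 9 ≡ 9).

3, 8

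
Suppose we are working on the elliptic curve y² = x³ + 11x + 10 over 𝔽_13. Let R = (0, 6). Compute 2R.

(4, 12)

tangent at (0, 6): λ = (3·0² + 11)/(2·6) ≡ 11/12. 12⁻¹ ≡ 12 (mod 13), so λ ≡ 11·12 ≡ 2.
  x = λ² - 0 - 0 = 4 - 0 ≡ 4; y = λ·(0 - 4) - 6 ≡ 12. → (4, 12)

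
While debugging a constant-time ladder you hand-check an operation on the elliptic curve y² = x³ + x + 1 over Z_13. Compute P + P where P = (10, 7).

tangent at (10, 7): λ = (3·10² + 1)/(2·7) ≡ 2/1. 1⁻¹ ≡ 1 (mod 13) since 1·1 = 1 ≡ 1, so λ ≡ 2·1 ≡ 2.
  x = λ² - 10 - 10 = 4 - 20 ≡ 10; y = λ·(10 - 10) - 7 ≡ 6. → (10, 6)

(10, 6)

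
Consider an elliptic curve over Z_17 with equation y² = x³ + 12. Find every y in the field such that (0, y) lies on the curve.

none

x³ + 0x + 12 = 12 ≡ 12 (mod 17).
12 is a non-residue mod 17; no y exists.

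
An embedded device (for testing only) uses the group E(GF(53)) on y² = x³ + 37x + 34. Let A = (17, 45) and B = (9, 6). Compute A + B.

(40, 35)

(17, 45) + (9, 6). λ = (6 - 45)/(9 - 17) ≡ 14/45 mod 53. 45⁻¹ ≡ 33 (mod 53), so λ ≡ 38.
  x = λ² - 17 - 9 = 1444 - 26 ≡ 40; y = λ·(17 - 40) - 45 ≡ 35. → (40, 35)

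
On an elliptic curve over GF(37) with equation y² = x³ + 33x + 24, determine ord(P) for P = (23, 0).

2

2P: (23, 0) + (23, 0): same x and y₁ ≡ -y₂, so the sum is 𝒪.
2P = 𝒪, so the order is 2.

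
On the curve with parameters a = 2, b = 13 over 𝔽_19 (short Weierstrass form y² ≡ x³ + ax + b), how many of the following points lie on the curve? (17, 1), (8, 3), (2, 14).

3

(17, 1): 1² ≡ 1, rhs ≡ 1 → on.
(8, 3): 3² ≡ 9, rhs ≡ 9 → on.
(2, 14): 14² ≡ 6, rhs ≡ 6 → on.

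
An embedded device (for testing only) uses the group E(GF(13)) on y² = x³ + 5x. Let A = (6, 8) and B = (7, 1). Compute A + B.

(6, 8) + (7, 1). λ = (1 - 8)/(7 - 6) ≡ 6/1 mod 13. 1⁻¹ ≡ 1 (mod 13) since 1·1 = 1 ≡ 1, so λ ≡ 6.
  x = λ² - 6 - 7 = 36 - 13 ≡ 10; y = λ·(6 - 10) - 8 ≡ 7. → (10, 7)

(10, 7)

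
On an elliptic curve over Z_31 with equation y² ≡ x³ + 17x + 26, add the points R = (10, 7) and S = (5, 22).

(10, 7) + (5, 22). λ = (22 - 7)/(5 - 10) ≡ 15/26 mod 31. 26⁻¹ ≡ 6 (mod 31), so λ ≡ 28.
  x = λ² - 10 - 5 = 784 - 15 ≡ 25; y = λ·(10 - 25) - 7 ≡ 7. → (25, 7)

(25, 7)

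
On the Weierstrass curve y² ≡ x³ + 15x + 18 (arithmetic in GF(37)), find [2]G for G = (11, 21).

tangent at (11, 21): λ = (3·11² + 15)/(2·21) ≡ 8/5. 5⁻¹ ≡ 15 (mod 37) since 5·15 = 75 ≡ 1, so λ ≡ 8·15 ≡ 9.
  x = λ² - 11 - 11 = 81 - 22 ≡ 22; y = λ·(11 - 22) - 21 ≡ 28. → (22, 28)

(22, 28)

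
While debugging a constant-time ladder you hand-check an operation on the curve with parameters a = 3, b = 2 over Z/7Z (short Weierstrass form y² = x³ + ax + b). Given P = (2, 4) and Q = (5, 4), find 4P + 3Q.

(0, 3)

First 4P:
Repeated addition: build up to 4P.
2P: tangent at (2, 4): λ = (3·2² + 3)/(2·4) ≡ 1/1. 1⁻¹ ≡ 1 (mod 7), so λ ≡ 1·1 ≡ 1.
  x = λ² - 2 - 2 = 1 - 4 ≡ 4; y = λ·(2 - 4) - 4 ≡ 1. → (4, 1)
3P: (4, 1) + (2, 4). λ = (4 - 1)/(2 - 4) ≡ 3/5 mod 7. 5⁻¹ ≡ 3 (mod 7), so λ ≡ 2.
  x = λ² - 4 - 2 = 4 - 6 ≡ 5; y = λ·(4 - 5) - 1 ≡ 4. → (5, 4)
4P: (5, 4) + (2, 4). λ = (4 - 4)/(2 - 5) ≡ 0/4 mod 7. 4⁻¹ ≡ 2 (mod 7) since 4·2 = 8 ≡ 1, so λ ≡ 0.
  x = λ² - 5 - 2 = 0 - 7 ≡ 0; y = λ·(5 - 0) - 4 ≡ 3. → (0, 3)
4P = (0, 3).
Next 3Q:
Repeated addition: build up to 3Q.
2Q: tangent at (5, 4): λ = (3·5² + 3)/(2·4) ≡ 1/1. 1⁻¹ ≡ 1 (mod 7), so λ ≡ 1·1 ≡ 1.
  x = λ² - 5 - 5 = 1 - 10 ≡ 5; y = λ·(5 - 5) - 4 ≡ 3. → (5, 3)
3Q: (5, 3) + (5, 4): same x and y₁ ≡ -y₂, so the sum is O.
3Q = O.
Finally 4P + 3Q:
(0, 3) + O = (0, 3) (identity).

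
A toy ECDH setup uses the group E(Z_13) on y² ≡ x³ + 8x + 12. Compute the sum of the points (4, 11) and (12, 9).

(4, 11) + (12, 9). λ = (9 - 11)/(12 - 4) ≡ 11/8 mod 13. 8⁻¹ ≡ 5 (mod 13), so λ ≡ 3.
  x = λ² - 4 - 12 = 9 - 16 ≡ 6; y = λ·(4 - 6) - 11 ≡ 9. → (6, 9)

(6, 9)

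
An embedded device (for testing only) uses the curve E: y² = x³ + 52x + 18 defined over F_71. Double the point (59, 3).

(7, 50)

tangent at (59, 3): λ = (3·59² + 52)/(2·3) ≡ 58/6. 6⁻¹ ≡ 12 (mod 71), so λ ≡ 58·12 ≡ 57.
  x = λ² - 59 - 59 = 3249 - 118 ≡ 7; y = λ·(59 - 7) - 3 ≡ 50. → (7, 50)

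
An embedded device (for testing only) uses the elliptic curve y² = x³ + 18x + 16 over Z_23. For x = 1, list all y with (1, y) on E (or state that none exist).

x³ + 18x + 16 = 35 ≡ 12 (mod 23).
Square roots of 12 mod 23: 9 and 14 (since 9² = 81 ≡ 12).

9, 14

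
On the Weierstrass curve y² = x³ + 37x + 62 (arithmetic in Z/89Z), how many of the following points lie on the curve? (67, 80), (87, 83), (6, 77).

(67, 80): 80² ≡ 81, rhs ≡ 81 → on.
(87, 83): 83² ≡ 36, rhs ≡ 69 → off.
(6, 77): 77² ≡ 55, rhs ≡ 55 → on.

2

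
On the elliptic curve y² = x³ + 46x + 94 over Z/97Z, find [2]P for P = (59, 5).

(3, 29)

tangent at (59, 5): λ = (3·59² + 46)/(2·5) ≡ 13/10. 10⁻¹ ≡ 68 (mod 97) since 10·68 = 680 ≡ 1, so λ ≡ 13·68 ≡ 11.
  x = λ² - 59 - 59 = 121 - 118 ≡ 3; y = λ·(59 - 3) - 5 ≡ 29. → (3, 29)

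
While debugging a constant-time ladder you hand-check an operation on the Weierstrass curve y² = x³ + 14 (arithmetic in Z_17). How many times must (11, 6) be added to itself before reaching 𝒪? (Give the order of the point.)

2P: tangent at (11, 6): λ = (3·11² + 0)/(2·6) ≡ 6/12. 12⁻¹ ≡ 10 (mod 17), so λ ≡ 6·10 ≡ 9.
  x = λ² - 11 - 11 = 81 - 22 ≡ 8; y = λ·(11 - 8) - 6 ≡ 4. → (8, 4)
3P: (8, 4) + (11, 6). λ = (6 - 4)/(11 - 8) ≡ 2/3 mod 17. 3⁻¹ ≡ 6 (mod 17) since 3·6 = 18 ≡ 1, so λ ≡ 12.
  x = λ² - 8 - 11 = 144 - 19 ≡ 6; y = λ·(8 - 6) - 4 ≡ 3. → (6, 3)
4P: (6, 3) + (11, 6). λ = (6 - 3)/(11 - 6) ≡ 3/5 mod 17. 5⁻¹ ≡ 7 (mod 17) since 5·7 = 35 ≡ 1, so λ ≡ 4.
  x = λ² - 6 - 11 = 16 - 17 ≡ 16; y = λ·(6 - 16) - 3 ≡ 8. → (16, 8)
5P: (16, 8) + (11, 6). λ = (6 - 8)/(11 - 16) ≡ 15/12 mod 17. 12⁻¹ ≡ 10 (mod 17) since 12·10 = 120 ≡ 1, so λ ≡ 14.
  x = λ² - 16 - 11 = 196 - 27 ≡ 16; y = λ·(16 - 16) - 8 ≡ 9. → (16, 9)
6P: (16, 9) + (11, 6). λ = (6 - 9)/(11 - 16) ≡ 14/12 mod 17. 12⁻¹ ≡ 10 (mod 17), so λ ≡ 4.
  x = λ² - 16 - 11 = 16 - 27 ≡ 6; y = λ·(16 - 6) - 9 ≡ 14. → (6, 14)
7P: (6, 14) + (11, 6). λ = (6 - 14)/(11 - 6) ≡ 9/5 mod 17. 5⁻¹ ≡ 7 (mod 17), so λ ≡ 12.
  x = λ² - 6 - 11 = 144 - 17 ≡ 8; y = λ·(6 - 8) - 14 ≡ 13. → (8, 13)
8P: (8, 13) + (11, 6). λ = (6 - 13)/(11 - 8) ≡ 10/3 mod 17. 3⁻¹ ≡ 6 (mod 17) since 3·6 = 18 ≡ 1, so λ ≡ 9.
  x = λ² - 8 - 11 = 81 - 19 ≡ 11; y = λ·(8 - 11) - 13 ≡ 11. → (11, 11)
9P: (11, 11) + (11, 6): same x and y₁ ≡ -y₂, so the sum is 𝒪.
9P = 𝒪, so the order is 9.

9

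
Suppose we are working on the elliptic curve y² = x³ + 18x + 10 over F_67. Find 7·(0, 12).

(60, 55)

Write Q = (0, 12).
Double-and-add on 7 = (111)₂. Start with Q = (0, 12) for the leading 1-bit.
double: tangent at (0, 12): λ = (3·0² + 18)/(2·12) ≡ 18/24. 24⁻¹ ≡ 14 (mod 67), so λ ≡ 18·14 ≡ 51.
  x = λ² - 0 - 0 = 2601 - 0 ≡ 55; y = λ·(0 - 55) - 12 ≡ 64. → (55, 64)
add Q: (55, 64) + (0, 12). λ = (12 - 64)/(0 - 55) ≡ 15/12 mod 67. 12⁻¹ ≡ 28 (mod 67), so λ ≡ 18.
  x = λ² - 55 - 0 = 324 - 55 ≡ 1; y = λ·(55 - 1) - 64 ≡ 37. → (1, 37)
double: tangent at (1, 37): λ = (3·1² + 18)/(2·37) ≡ 21/7. 7⁻¹ ≡ 48 (mod 67), so λ ≡ 21·48 ≡ 3.
  x = λ² - 1 - 1 = 9 - 2 ≡ 7; y = λ·(1 - 7) - 37 ≡ 12. → (7, 12)
add Q: (7, 12) + (0, 12). λ = (12 - 12)/(0 - 7) ≡ 0/60 mod 67. 60⁻¹ ≡ 19 (mod 67) since 60·19 = 1140 ≡ 1, so λ ≡ 0.
  x = λ² - 7 - 0 = 0 - 7 ≡ 60; y = λ·(7 - 60) - 12 ≡ 55. → (60, 55)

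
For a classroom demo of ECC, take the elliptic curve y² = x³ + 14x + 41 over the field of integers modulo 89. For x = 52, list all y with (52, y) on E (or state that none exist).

32, 57

x³ + 14x + 41 = 141377 ≡ 45 (mod 89).
Square roots of 45 mod 89: 32 and 57 (since 32² = 1024 ≡ 45).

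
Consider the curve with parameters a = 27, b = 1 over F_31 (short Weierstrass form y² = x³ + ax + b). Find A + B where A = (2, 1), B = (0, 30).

(30, 2)

(2, 1) + (0, 30). λ = (30 - 1)/(0 - 2) ≡ 29/29 mod 31. 29⁻¹ ≡ 15 (mod 31) since 29·15 = 435 ≡ 1, so λ ≡ 1.
  x = λ² - 2 - 0 = 1 - 2 ≡ 30; y = λ·(2 - 30) - 1 ≡ 2. → (30, 2)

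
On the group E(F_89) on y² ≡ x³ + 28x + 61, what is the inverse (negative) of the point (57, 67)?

(57, 22)

-(57, 67) = (57, -67 mod 89) = (57, 22).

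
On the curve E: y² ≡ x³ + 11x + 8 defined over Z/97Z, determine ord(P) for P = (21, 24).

7

2P: tangent at (21, 24): λ = (3·21² + 11)/(2·24) ≡ 73/48. 48⁻¹ ≡ 95 (mod 97), so λ ≡ 73·95 ≡ 48.
  x = λ² - 21 - 21 = 2304 - 42 ≡ 31; y = λ·(21 - 31) - 24 ≡ 78. → (31, 78)
3P: (31, 78) + (21, 24). λ = (24 - 78)/(21 - 31) ≡ 43/87 mod 97. 87⁻¹ ≡ 29 (mod 97), so λ ≡ 83.
  x = λ² - 31 - 21 = 6889 - 52 ≡ 47; y = λ·(31 - 47) - 78 ≡ 49. → (47, 49)
4P: (47, 49) + (21, 24). λ = (24 - 49)/(21 - 47) ≡ 72/71 mod 97. 71⁻¹ ≡ 41 (mod 97), so λ ≡ 42.
  x = λ² - 47 - 21 = 1764 - 68 ≡ 47; y = λ·(47 - 47) - 49 ≡ 48. → (47, 48)
5P: (47, 48) + (21, 24). λ = (24 - 48)/(21 - 47) ≡ 73/71 mod 97. 71⁻¹ ≡ 41 (mod 97), so λ ≡ 83.
  x = λ² - 47 - 21 = 6889 - 68 ≡ 31; y = λ·(47 - 31) - 48 ≡ 19. → (31, 19)
6P: (31, 19) + (21, 24). λ = (24 - 19)/(21 - 31) ≡ 5/87 mod 97. 87⁻¹ ≡ 29 (mod 97) since 87·29 = 2523 ≡ 1, so λ ≡ 48.
  x = λ² - 31 - 21 = 2304 - 52 ≡ 21; y = λ·(31 - 21) - 19 ≡ 73. → (21, 73)
7P: (21, 73) + (21, 24): same x and y₁ ≡ -y₂, so the sum is O.
7P = O, so the order is 7.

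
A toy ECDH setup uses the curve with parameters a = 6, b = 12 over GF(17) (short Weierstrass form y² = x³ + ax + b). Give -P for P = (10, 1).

(10, 16)

-(10, 1) = (10, -1 mod 17) = (10, 16).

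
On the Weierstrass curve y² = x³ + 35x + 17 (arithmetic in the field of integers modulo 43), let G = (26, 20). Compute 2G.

(15, 41)

tangent at (26, 20): λ = (3·26² + 35)/(2·20) ≡ 42/40. 40⁻¹ ≡ 14 (mod 43), so λ ≡ 42·14 ≡ 29.
  x = λ² - 26 - 26 = 841 - 52 ≡ 15; y = λ·(26 - 15) - 20 ≡ 41. → (15, 41)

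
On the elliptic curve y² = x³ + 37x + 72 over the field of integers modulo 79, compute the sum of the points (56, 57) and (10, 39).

(56, 57) + (10, 39). λ = (39 - 57)/(10 - 56) ≡ 61/33 mod 79. 33⁻¹ ≡ 12 (mod 79) since 33·12 = 396 ≡ 1, so λ ≡ 21.
  x = λ² - 56 - 10 = 441 - 66 ≡ 59; y = λ·(56 - 59) - 57 ≡ 38. → (59, 38)

(59, 38)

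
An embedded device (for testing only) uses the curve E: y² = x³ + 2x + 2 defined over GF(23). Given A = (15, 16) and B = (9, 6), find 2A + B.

(8, 1)

First 2A:
Repeated addition: build up to 2A.
2A: tangent at (15, 16): λ = (3·15² + 2)/(2·16) ≡ 10/9. 9⁻¹ ≡ 18 (mod 23), so λ ≡ 10·18 ≡ 19.
  x = λ² - 15 - 15 = 361 - 30 ≡ 9; y = λ·(15 - 9) - 16 ≡ 6. → (9, 6)
2A = (9, 6).
Finally 2A + B:
tangent at (9, 6): λ = (3·9² + 2)/(2·6) ≡ 15/12. 12⁻¹ ≡ 2 (mod 23) since 12·2 = 24 ≡ 1, so λ ≡ 15·2 ≡ 7.
  x = λ² - 9 - 9 = 49 - 18 ≡ 8; y = λ·(9 - 8) - 6 ≡ 1. → (8, 1)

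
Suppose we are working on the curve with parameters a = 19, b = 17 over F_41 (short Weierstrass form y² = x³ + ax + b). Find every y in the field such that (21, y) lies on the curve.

x³ + 19x + 17 = 9677 ≡ 1 (mod 41).
Square roots of 1 mod 41: 1 and 40 (since 1² = 1 ≡ 1).

1, 40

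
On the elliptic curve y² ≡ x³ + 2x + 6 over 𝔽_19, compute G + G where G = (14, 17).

tangent at (14, 17): λ = (3·14² + 2)/(2·17) ≡ 1/15. 15⁻¹ ≡ 14 (mod 19) since 15·14 = 210 ≡ 1, so λ ≡ 1·14 ≡ 14.
  x = λ² - 14 - 14 = 196 - 28 ≡ 16; y = λ·(14 - 16) - 17 ≡ 12. → (16, 12)

(16, 12)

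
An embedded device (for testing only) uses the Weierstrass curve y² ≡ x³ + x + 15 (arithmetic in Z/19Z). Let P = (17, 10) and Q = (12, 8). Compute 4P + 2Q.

First 4P:
Repeated addition: build up to 4P.
2P: tangent at (17, 10): λ = (3·17² + 1)/(2·10) ≡ 13/1. 1⁻¹ ≡ 1 (mod 19), so λ ≡ 13·1 ≡ 13.
  x = λ² - 17 - 17 = 169 - 34 ≡ 2; y = λ·(17 - 2) - 10 ≡ 14. → (2, 14)
3P: (2, 14) + (17, 10). λ = (10 - 14)/(17 - 2) ≡ 15/15 mod 19. 15⁻¹ ≡ 14 (mod 19) since 15·14 = 210 ≡ 1, so λ ≡ 1.
  x = λ² - 2 - 17 = 1 - 19 ≡ 1; y = λ·(2 - 1) - 14 ≡ 6. → (1, 6)
4P: (1, 6) + (17, 10). λ = (10 - 6)/(17 - 1) ≡ 4/16 mod 19. 16⁻¹ ≡ 6 (mod 19), so λ ≡ 5.
  x = λ² - 1 - 17 = 25 - 18 ≡ 7; y = λ·(1 - 7) - 6 ≡ 2. → (7, 2)
4P = (7, 2).
Next 2Q:
Repeated addition: build up to 2Q.
2Q: tangent at (12, 8): λ = (3·12² + 1)/(2·8) ≡ 15/16. 16⁻¹ ≡ 6 (mod 19), so λ ≡ 15·6 ≡ 14.
  x = λ² - 12 - 12 = 196 - 24 ≡ 1; y = λ·(12 - 1) - 8 ≡ 13. → (1, 13)
2Q = (1, 13).
Finally 4P + 2Q:
(7, 2) + (1, 13). λ = (13 - 2)/(1 - 7) ≡ 11/13 mod 19. 13⁻¹ ≡ 3 (mod 19), so λ ≡ 14.
  x = λ² - 7 - 1 = 196 - 8 ≡ 17; y = λ·(7 - 17) - 2 ≡ 10. → (17, 10)

(17, 10)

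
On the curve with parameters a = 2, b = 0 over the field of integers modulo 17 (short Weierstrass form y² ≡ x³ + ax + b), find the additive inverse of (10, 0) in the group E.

-(10, 0) = (10, -0 mod 17) = (10, 0).

(10, 0)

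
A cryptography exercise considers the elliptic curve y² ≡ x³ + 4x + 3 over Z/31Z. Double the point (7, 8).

(19, 26)

tangent at (7, 8): λ = (3·7² + 4)/(2·8) ≡ 27/16. 16⁻¹ ≡ 2 (mod 31) since 16·2 = 32 ≡ 1, so λ ≡ 27·2 ≡ 23.
  x = λ² - 7 - 7 = 529 - 14 ≡ 19; y = λ·(7 - 19) - 8 ≡ 26. → (19, 26)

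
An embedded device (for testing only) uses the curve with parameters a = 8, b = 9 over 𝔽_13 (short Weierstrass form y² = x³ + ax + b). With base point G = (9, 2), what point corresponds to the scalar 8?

Repeated addition: build up to 8G.
2G: tangent at (9, 2): λ = (3·9² + 8)/(2·2) ≡ 4/4. 4⁻¹ ≡ 10 (mod 13) since 4·10 = 40 ≡ 1, so λ ≡ 4·10 ≡ 1.
  x = λ² - 9 - 9 = 1 - 18 ≡ 9; y = λ·(9 - 9) - 2 ≡ 11. → (9, 11)
3G: (9, 11) + (9, 2): same x and y₁ ≡ -y₂, so the sum is O.
4G: O + (9, 2) = (9, 2) (identity).
5G: tangent at (9, 2): λ = (3·9² + 8)/(2·2) ≡ 4/4. 4⁻¹ ≡ 10 (mod 13), so λ ≡ 4·10 ≡ 1.
  x = λ² - 9 - 9 = 1 - 18 ≡ 9; y = λ·(9 - 9) - 2 ≡ 11. → (9, 11)
6G: (9, 11) + (9, 2): same x and y₁ ≡ -y₂, so the sum is O.
7G: O + (9, 2) = (9, 2) (identity).
8G: tangent at (9, 2): λ = (3·9² + 8)/(2·2) ≡ 4/4. 4⁻¹ ≡ 10 (mod 13) since 4·10 = 40 ≡ 1, so λ ≡ 4·10 ≡ 1.
  x = λ² - 9 - 9 = 1 - 18 ≡ 9; y = λ·(9 - 9) - 2 ≡ 11. → (9, 11)

(9, 11)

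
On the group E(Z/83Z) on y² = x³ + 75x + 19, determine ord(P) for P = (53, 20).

2P: tangent at (53, 20): λ = (3·53² + 75)/(2·20) ≡ 36/40. 40⁻¹ ≡ 27 (mod 83) since 40·27 = 1080 ≡ 1, so λ ≡ 36·27 ≡ 59.
  x = λ² - 53 - 53 = 3481 - 106 ≡ 55; y = λ·(53 - 55) - 20 ≡ 28. → (55, 28)
3P: (55, 28) + (53, 20). λ = (20 - 28)/(53 - 55) ≡ 75/81 mod 83. 81⁻¹ ≡ 41 (mod 83) since 81·41 = 3321 ≡ 1, so λ ≡ 4.
  x = λ² - 55 - 53 = 16 - 108 ≡ 74; y = λ·(55 - 74) - 28 ≡ 62. → (74, 62)
4P: (74, 62) + (53, 20). λ = (20 - 62)/(53 - 74) ≡ 41/62 mod 83. 62⁻¹ ≡ 79 (mod 83), so λ ≡ 2.
  x = λ² - 74 - 53 = 4 - 127 ≡ 43; y = λ·(74 - 43) - 62 ≡ 0. → (43, 0)
5P: (43, 0) + (53, 20). λ = (20 - 0)/(53 - 43) ≡ 20/10 mod 83. 10⁻¹ ≡ 25 (mod 83), so λ ≡ 2.
  x = λ² - 43 - 53 = 4 - 96 ≡ 74; y = λ·(43 - 74) - 0 ≡ 21. → (74, 21)
6P: (74, 21) + (53, 20). λ = (20 - 21)/(53 - 74) ≡ 82/62 mod 83. 62⁻¹ ≡ 79 (mod 83) since 62·79 = 4898 ≡ 1, so λ ≡ 4.
  x = λ² - 74 - 53 = 16 - 127 ≡ 55; y = λ·(74 - 55) - 21 ≡ 55. → (55, 55)
7P: (55, 55) + (53, 20). λ = (20 - 55)/(53 - 55) ≡ 48/81 mod 83. 81⁻¹ ≡ 41 (mod 83) since 81·41 = 3321 ≡ 1, so λ ≡ 59.
  x = λ² - 55 - 53 = 3481 - 108 ≡ 53; y = λ·(55 - 53) - 55 ≡ 63. → (53, 63)
8P: (53, 63) + (53, 20): same x and y₁ ≡ -y₂, so the sum is 𝒪.
8P = 𝒪, so the order is 8.

8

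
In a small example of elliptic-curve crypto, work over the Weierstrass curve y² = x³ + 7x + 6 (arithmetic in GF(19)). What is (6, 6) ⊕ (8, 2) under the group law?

(9, 0)

(6, 6) + (8, 2). λ = (2 - 6)/(8 - 6) ≡ 15/2 mod 19. 2⁻¹ ≡ 10 (mod 19) since 2·10 = 20 ≡ 1, so λ ≡ 17.
  x = λ² - 6 - 8 = 289 - 14 ≡ 9; y = λ·(6 - 9) - 6 ≡ 0. → (9, 0)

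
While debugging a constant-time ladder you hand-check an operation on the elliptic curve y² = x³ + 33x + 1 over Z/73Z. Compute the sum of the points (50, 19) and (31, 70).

(50, 19) + (31, 70). λ = (70 - 19)/(31 - 50) ≡ 51/54 mod 73. 54⁻¹ ≡ 23 (mod 73) since 54·23 = 1242 ≡ 1, so λ ≡ 5.
  x = λ² - 50 - 31 = 25 - 81 ≡ 17; y = λ·(50 - 17) - 19 ≡ 0. → (17, 0)

(17, 0)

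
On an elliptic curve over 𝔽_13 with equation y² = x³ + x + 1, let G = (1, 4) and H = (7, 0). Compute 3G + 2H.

(0, 12)

First 3G:
Repeated addition: build up to 3G.
2G: tangent at (1, 4): λ = (3·1² + 1)/(2·4) ≡ 4/8. 8⁻¹ ≡ 5 (mod 13) since 8·5 = 40 ≡ 1, so λ ≡ 4·5 ≡ 7.
  x = λ² - 1 - 1 = 49 - 2 ≡ 8; y = λ·(1 - 8) - 4 ≡ 12. → (8, 12)
3G: (8, 12) + (1, 4). λ = (4 - 12)/(1 - 8) ≡ 5/6 mod 13. 6⁻¹ ≡ 11 (mod 13) since 6·11 = 66 ≡ 1, so λ ≡ 3.
  x = λ² - 8 - 1 = 9 - 9 ≡ 0; y = λ·(8 - 0) - 12 ≡ 12. → (0, 12)
3G = (0, 12).
Next 2H:
Repeated addition: build up to 2H.
2H: (7, 0) + (7, 0): same x and y₁ ≡ -y₂, so the sum is O.
2H = O.
Finally 3G + 2H:
(0, 12) + O = (0, 12) (identity).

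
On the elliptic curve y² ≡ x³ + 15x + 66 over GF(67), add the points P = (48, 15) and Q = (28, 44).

(48, 15) + (28, 44). λ = (44 - 15)/(28 - 48) ≡ 29/47 mod 67. 47⁻¹ ≡ 10 (mod 67), so λ ≡ 22.
  x = λ² - 48 - 28 = 484 - 76 ≡ 6; y = λ·(48 - 6) - 15 ≡ 38. → (6, 38)

(6, 38)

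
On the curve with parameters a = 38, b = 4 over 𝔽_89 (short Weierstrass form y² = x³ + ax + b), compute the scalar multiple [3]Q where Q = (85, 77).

Repeated addition: build up to 3Q.
2Q: tangent at (85, 77): λ = (3·85² + 38)/(2·77) ≡ 86/65. 65⁻¹ ≡ 63 (mod 89), so λ ≡ 86·63 ≡ 78.
  x = λ² - 85 - 85 = 6084 - 170 ≡ 40; y = λ·(85 - 40) - 77 ≡ 51. → (40, 51)
3Q: (40, 51) + (85, 77). λ = (77 - 51)/(85 - 40) ≡ 26/45 mod 89. 45⁻¹ ≡ 2 (mod 89) since 45·2 = 90 ≡ 1, so λ ≡ 52.
  x = λ² - 40 - 85 = 2704 - 125 ≡ 87; y = λ·(40 - 87) - 51 ≡ 86. → (87, 86)

(87, 86)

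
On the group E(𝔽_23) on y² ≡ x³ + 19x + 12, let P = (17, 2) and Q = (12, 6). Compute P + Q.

(17, 2) + (12, 6). λ = (6 - 2)/(12 - 17) ≡ 4/18 mod 23. 18⁻¹ ≡ 9 (mod 23), so λ ≡ 13.
  x = λ² - 17 - 12 = 169 - 29 ≡ 2; y = λ·(17 - 2) - 2 ≡ 9. → (2, 9)

(2, 9)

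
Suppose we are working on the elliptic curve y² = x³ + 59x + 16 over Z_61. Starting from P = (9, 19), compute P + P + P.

O

Repeated addition: build up to 3P.
2P: tangent at (9, 19): λ = (3·9² + 59)/(2·19) ≡ 58/38. 38⁻¹ ≡ 53 (mod 61), so λ ≡ 58·53 ≡ 24.
  x = λ² - 9 - 9 = 576 - 18 ≡ 9; y = λ·(9 - 9) - 19 ≡ 42. → (9, 42)
3P: (9, 42) + (9, 19): same x and y₁ ≡ -y₂, so the sum is the point at infinity.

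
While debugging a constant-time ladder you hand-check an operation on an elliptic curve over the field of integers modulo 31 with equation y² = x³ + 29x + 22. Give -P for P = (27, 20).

-(27, 20) = (27, -20 mod 31) = (27, 11).

(27, 11)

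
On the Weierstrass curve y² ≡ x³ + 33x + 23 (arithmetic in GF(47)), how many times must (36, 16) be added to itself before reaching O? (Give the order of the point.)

9

2P: tangent at (36, 16): λ = (3·36² + 33)/(2·16) ≡ 20/32. 32⁻¹ ≡ 25 (mod 47), so λ ≡ 20·25 ≡ 30.
  x = λ² - 36 - 36 = 900 - 72 ≡ 29; y = λ·(36 - 29) - 16 ≡ 6. → (29, 6)
3P: (29, 6) + (36, 16). λ = (16 - 6)/(36 - 29) ≡ 10/7 mod 47. 7⁻¹ ≡ 27 (mod 47) since 7·27 = 189 ≡ 1, so λ ≡ 35.
  x = λ² - 29 - 36 = 1225 - 65 ≡ 32; y = λ·(29 - 32) - 6 ≡ 30. → (32, 30)
4P: (32, 30) + (36, 16). λ = (16 - 30)/(36 - 32) ≡ 33/4 mod 47. 4⁻¹ ≡ 12 (mod 47), so λ ≡ 20.
  x = λ² - 32 - 36 = 400 - 68 ≡ 3; y = λ·(32 - 3) - 30 ≡ 33. → (3, 33)
5P: (3, 33) + (36, 16). λ = (16 - 33)/(36 - 3) ≡ 30/33 mod 47. 33⁻¹ ≡ 10 (mod 47), so λ ≡ 18.
  x = λ² - 3 - 36 = 324 - 39 ≡ 3; y = λ·(3 - 3) - 33 ≡ 14. → (3, 14)
6P: (3, 14) + (36, 16). λ = (16 - 14)/(36 - 3) ≡ 2/33 mod 47. 33⁻¹ ≡ 10 (mod 47), so λ ≡ 20.
  x = λ² - 3 - 36 = 400 - 39 ≡ 32; y = λ·(3 - 32) - 14 ≡ 17. → (32, 17)
7P: (32, 17) + (36, 16). λ = (16 - 17)/(36 - 32) ≡ 46/4 mod 47. 4⁻¹ ≡ 12 (mod 47), so λ ≡ 35.
  x = λ² - 32 - 36 = 1225 - 68 ≡ 29; y = λ·(32 - 29) - 17 ≡ 41. → (29, 41)
8P: (29, 41) + (36, 16). λ = (16 - 41)/(36 - 29) ≡ 22/7 mod 47. 7⁻¹ ≡ 27 (mod 47) since 7·27 = 189 ≡ 1, so λ ≡ 30.
  x = λ² - 29 - 36 = 900 - 65 ≡ 36; y = λ·(29 - 36) - 41 ≡ 31. → (36, 31)
9P: (36, 31) + (36, 16): same x and y₁ ≡ -y₂, so the sum is O.
9P = O, so the order is 9.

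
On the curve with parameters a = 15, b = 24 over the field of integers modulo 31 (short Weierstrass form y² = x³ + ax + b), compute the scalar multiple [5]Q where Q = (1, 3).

Repeated addition: build up to 5Q.
2Q: tangent at (1, 3): λ = (3·1² + 15)/(2·3) ≡ 18/6. 6⁻¹ ≡ 26 (mod 31), so λ ≡ 18·26 ≡ 3.
  x = λ² - 1 - 1 = 9 - 2 ≡ 7; y = λ·(1 - 7) - 3 ≡ 10. → (7, 10)
3Q: (7, 10) + (1, 3). λ = (3 - 10)/(1 - 7) ≡ 24/25 mod 31. 25⁻¹ ≡ 5 (mod 31) since 25·5 = 125 ≡ 1, so λ ≡ 27.
  x = λ² - 7 - 1 = 729 - 8 ≡ 8; y = λ·(7 - 8) - 10 ≡ 25. → (8, 25)
4Q: (8, 25) + (1, 3). λ = (3 - 25)/(1 - 8) ≡ 9/24 mod 31. 24⁻¹ ≡ 22 (mod 31) since 24·22 = 528 ≡ 1, so λ ≡ 12.
  x = λ² - 8 - 1 = 144 - 9 ≡ 11; y = λ·(8 - 11) - 25 ≡ 1. → (11, 1)
5Q: (11, 1) + (1, 3). λ = (3 - 1)/(1 - 11) ≡ 2/21 mod 31. 21⁻¹ ≡ 3 (mod 31), so λ ≡ 6.
  x = λ² - 11 - 1 = 36 - 12 ≡ 24; y = λ·(11 - 24) - 1 ≡ 14. → (24, 14)

(24, 14)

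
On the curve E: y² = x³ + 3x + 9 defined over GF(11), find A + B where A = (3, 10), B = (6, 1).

(0, 3)

(3, 10) + (6, 1). λ = (1 - 10)/(6 - 3) ≡ 2/3 mod 11. 3⁻¹ ≡ 4 (mod 11), so λ ≡ 8.
  x = λ² - 3 - 6 = 64 - 9 ≡ 0; y = λ·(3 - 0) - 10 ≡ 3. → (0, 3)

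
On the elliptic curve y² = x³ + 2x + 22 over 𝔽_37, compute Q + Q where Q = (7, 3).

tangent at (7, 3): λ = (3·7² + 2)/(2·3) ≡ 1/6. 6⁻¹ ≡ 31 (mod 37) since 6·31 = 186 ≡ 1, so λ ≡ 1·31 ≡ 31.
  x = λ² - 7 - 7 = 961 - 14 ≡ 22; y = λ·(7 - 22) - 3 ≡ 13. → (22, 13)

(22, 13)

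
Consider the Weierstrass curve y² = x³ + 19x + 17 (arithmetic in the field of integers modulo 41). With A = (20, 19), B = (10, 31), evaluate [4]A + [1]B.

First 4A:
Repeated addition: build up to 4A.
2A: tangent at (20, 19): λ = (3·20² + 19)/(2·19) ≡ 30/38. 38⁻¹ ≡ 27 (mod 41), so λ ≡ 30·27 ≡ 31.
  x = λ² - 20 - 20 = 961 - 40 ≡ 19; y = λ·(20 - 19) - 19 ≡ 12. → (19, 12)
3A: (19, 12) + (20, 19). λ = (19 - 12)/(20 - 19) ≡ 7/1 mod 41. 1⁻¹ ≡ 1 (mod 41), so λ ≡ 7.
  x = λ² - 19 - 20 = 49 - 39 ≡ 10; y = λ·(19 - 10) - 12 ≡ 10. → (10, 10)
4A: (10, 10) + (20, 19). λ = (19 - 10)/(20 - 10) ≡ 9/10 mod 41. 10⁻¹ ≡ 37 (mod 41), so λ ≡ 5.
  x = λ² - 10 - 20 = 25 - 30 ≡ 36; y = λ·(10 - 36) - 10 ≡ 24. → (36, 24)
4A = (36, 24).
Finally 4A + B:
(36, 24) + (10, 31). λ = (31 - 24)/(10 - 36) ≡ 7/15 mod 41. 15⁻¹ ≡ 11 (mod 41), so λ ≡ 36.
  x = λ² - 36 - 10 = 1296 - 46 ≡ 20; y = λ·(36 - 20) - 24 ≡ 19. → (20, 19)

(20, 19)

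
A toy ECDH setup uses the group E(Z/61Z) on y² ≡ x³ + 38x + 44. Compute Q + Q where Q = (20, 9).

tangent at (20, 9): λ = (3·20² + 38)/(2·9) ≡ 18/18. 18⁻¹ ≡ 17 (mod 61) since 18·17 = 306 ≡ 1, so λ ≡ 18·17 ≡ 1.
  x = λ² - 20 - 20 = 1 - 40 ≡ 22; y = λ·(20 - 22) - 9 ≡ 50. → (22, 50)

(22, 50)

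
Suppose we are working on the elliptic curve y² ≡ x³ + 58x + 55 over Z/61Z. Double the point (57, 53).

(9, 56)

tangent at (57, 53): λ = (3·57² + 58)/(2·53) ≡ 45/45. 45⁻¹ ≡ 19 (mod 61), so λ ≡ 45·19 ≡ 1.
  x = λ² - 57 - 57 = 1 - 114 ≡ 9; y = λ·(57 - 9) - 53 ≡ 56. → (9, 56)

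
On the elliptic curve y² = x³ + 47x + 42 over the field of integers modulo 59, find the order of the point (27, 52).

2P: tangent at (27, 52): λ = (3·27² + 47)/(2·52) ≡ 51/45. 45⁻¹ ≡ 21 (mod 59), so λ ≡ 51·21 ≡ 9.
  x = λ² - 27 - 27 = 81 - 54 ≡ 27; y = λ·(27 - 27) - 52 ≡ 7. → (27, 7)
3P: (27, 7) + (27, 52): same x and y₁ ≡ -y₂, so the sum is the point at infinity.
3P = the point at infinity, so the order is 3.

3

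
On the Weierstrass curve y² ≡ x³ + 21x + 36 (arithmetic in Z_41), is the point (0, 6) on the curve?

y² = 6² ≡ 36; x³ + 21x + 36 = 36 ≡ 36 (mod 41). 36 = 36.

yes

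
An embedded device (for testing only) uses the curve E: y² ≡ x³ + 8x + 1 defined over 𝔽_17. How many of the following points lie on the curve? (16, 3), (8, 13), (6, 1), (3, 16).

(16, 3): 3² ≡ 9, rhs ≡ 9 → on.
(8, 13): 13² ≡ 16, rhs ≡ 16 → on.
(6, 1): 1² ≡ 1, rhs ≡ 10 → off.
(3, 16): 16² ≡ 1, rhs ≡ 1 → on.

3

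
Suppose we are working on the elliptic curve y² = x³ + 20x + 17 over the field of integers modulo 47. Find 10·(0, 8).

(21, 43)

Write P = (0, 8).
Repeated addition: build up to 10P.
2P: tangent at (0, 8): λ = (3·0² + 20)/(2·8) ≡ 20/16. 16⁻¹ ≡ 3 (mod 47), so λ ≡ 20·3 ≡ 13.
  x = λ² - 0 - 0 = 169 - 0 ≡ 28; y = λ·(0 - 28) - 8 ≡ 4. → (28, 4)
3P: (28, 4) + (0, 8). λ = (8 - 4)/(0 - 28) ≡ 4/19 mod 47. 19⁻¹ ≡ 5 (mod 47), so λ ≡ 20.
  x = λ² - 28 - 0 = 400 - 28 ≡ 43; y = λ·(28 - 43) - 4 ≡ 25. → (43, 25)
4P: (43, 25) + (0, 8). λ = (8 - 25)/(0 - 43) ≡ 30/4 mod 47. 4⁻¹ ≡ 12 (mod 47), so λ ≡ 31.
  x = λ² - 43 - 0 = 961 - 43 ≡ 25; y = λ·(43 - 25) - 25 ≡ 16. → (25, 16)
5P: (25, 16) + (0, 8). λ = (8 - 16)/(0 - 25) ≡ 39/22 mod 47. 22⁻¹ ≡ 15 (mod 47), so λ ≡ 21.
  x = λ² - 25 - 0 = 441 - 25 ≡ 40; y = λ·(25 - 40) - 16 ≡ 45. → (40, 45)
6P: (40, 45) + (0, 8). λ = (8 - 45)/(0 - 40) ≡ 10/7 mod 47. 7⁻¹ ≡ 27 (mod 47) since 7·27 = 189 ≡ 1, so λ ≡ 35.
  x = λ² - 40 - 0 = 1225 - 40 ≡ 10; y = λ·(40 - 10) - 45 ≡ 18. → (10, 18)
7P: (10, 18) + (0, 8). λ = (8 - 18)/(0 - 10) ≡ 37/37 mod 47. 37⁻¹ ≡ 14 (mod 47) since 37·14 = 518 ≡ 1, so λ ≡ 1.
  x = λ² - 10 - 0 = 1 - 10 ≡ 38; y = λ·(10 - 38) - 18 ≡ 1. → (38, 1)
8P: (38, 1) + (0, 8). λ = (8 - 1)/(0 - 38) ≡ 7/9 mod 47. 9⁻¹ ≡ 21 (mod 47), so λ ≡ 6.
  x = λ² - 38 - 0 = 36 - 38 ≡ 45; y = λ·(38 - 45) - 1 ≡ 4. → (45, 4)
9P: (45, 4) + (0, 8). λ = (8 - 4)/(0 - 45) ≡ 4/2 mod 47. 2⁻¹ ≡ 24 (mod 47), so λ ≡ 2.
  x = λ² - 45 - 0 = 4 - 45 ≡ 6; y = λ·(45 - 6) - 4 ≡ 27. → (6, 27)
10P: (6, 27) + (0, 8). λ = (8 - 27)/(0 - 6) ≡ 28/41 mod 47. 41⁻¹ ≡ 39 (mod 47), so λ ≡ 11.
  x = λ² - 6 - 0 = 121 - 6 ≡ 21; y = λ·(6 - 21) - 27 ≡ 43. → (21, 43)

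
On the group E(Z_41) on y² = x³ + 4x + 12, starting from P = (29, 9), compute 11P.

(36, 21)

Double-and-add on 11 = (1011)₂. Start with P = (29, 9) for the leading 1-bit.
double: tangent at (29, 9): λ = (3·29² + 4)/(2·9) ≡ 26/18. 18⁻¹ ≡ 16 (mod 41), so λ ≡ 26·16 ≡ 6.
  x = λ² - 29 - 29 = 36 - 58 ≡ 19; y = λ·(29 - 19) - 9 ≡ 10. → (19, 10)
double: tangent at (19, 10): λ = (3·19² + 4)/(2·10) ≡ 21/20. 20⁻¹ ≡ 39 (mod 41), so λ ≡ 21·39 ≡ 40.
  x = λ² - 19 - 19 = 1600 - 38 ≡ 4; y = λ·(19 - 4) - 10 ≡ 16. → (4, 16)
add P: (4, 16) + (29, 9). λ = (9 - 16)/(29 - 4) ≡ 34/25 mod 41. 25⁻¹ ≡ 23 (mod 41), so λ ≡ 3.
  x = λ² - 4 - 29 = 9 - 33 ≡ 17; y = λ·(4 - 17) - 16 ≡ 27. → (17, 27)
double: tangent at (17, 27): λ = (3·17² + 4)/(2·27) ≡ 10/13. 13⁻¹ ≡ 19 (mod 41) since 13·19 = 247 ≡ 1, so λ ≡ 10·19 ≡ 26.
  x = λ² - 17 - 17 = 676 - 34 ≡ 27; y = λ·(17 - 27) - 27 ≡ 0. → (27, 0)
add P: (27, 0) + (29, 9). λ = (9 - 0)/(29 - 27) ≡ 9/2 mod 41. 2⁻¹ ≡ 21 (mod 41), so λ ≡ 25.
  x = λ² - 27 - 29 = 625 - 56 ≡ 36; y = λ·(27 - 36) - 0 ≡ 21. → (36, 21)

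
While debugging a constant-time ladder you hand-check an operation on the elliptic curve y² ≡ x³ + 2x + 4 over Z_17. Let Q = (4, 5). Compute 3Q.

Repeated addition: build up to 3Q.
2Q: tangent at (4, 5): λ = (3·4² + 2)/(2·5) ≡ 16/10. 10⁻¹ ≡ 12 (mod 17) since 10·12 = 120 ≡ 1, so λ ≡ 16·12 ≡ 5.
  x = λ² - 4 - 4 = 25 - 8 ≡ 0; y = λ·(4 - 0) - 5 ≡ 15. → (0, 15)
3Q: (0, 15) + (4, 5). λ = (5 - 15)/(4 - 0) ≡ 7/4 mod 17. 4⁻¹ ≡ 13 (mod 17), so λ ≡ 6.
  x = λ² - 0 - 4 = 36 - 4 ≡ 15; y = λ·(0 - 15) - 15 ≡ 14. → (15, 14)

(15, 14)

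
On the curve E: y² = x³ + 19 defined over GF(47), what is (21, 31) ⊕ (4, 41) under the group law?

(43, 40)

(21, 31) + (4, 41). λ = (41 - 31)/(4 - 21) ≡ 10/30 mod 47. 30⁻¹ ≡ 11 (mod 47) since 30·11 = 330 ≡ 1, so λ ≡ 16.
  x = λ² - 21 - 4 = 256 - 25 ≡ 43; y = λ·(21 - 43) - 31 ≡ 40. → (43, 40)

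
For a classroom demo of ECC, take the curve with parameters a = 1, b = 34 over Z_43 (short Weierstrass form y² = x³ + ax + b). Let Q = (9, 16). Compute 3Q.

(4, 39)

Repeated addition: build up to 3Q.
2Q: tangent at (9, 16): λ = (3·9² + 1)/(2·16) ≡ 29/32. 32⁻¹ ≡ 39 (mod 43), so λ ≡ 29·39 ≡ 13.
  x = λ² - 9 - 9 = 169 - 18 ≡ 22; y = λ·(9 - 22) - 16 ≡ 30. → (22, 30)
3Q: (22, 30) + (9, 16). λ = (16 - 30)/(9 - 22) ≡ 29/30 mod 43. 30⁻¹ ≡ 33 (mod 43), so λ ≡ 11.
  x = λ² - 22 - 9 = 121 - 31 ≡ 4; y = λ·(22 - 4) - 30 ≡ 39. → (4, 39)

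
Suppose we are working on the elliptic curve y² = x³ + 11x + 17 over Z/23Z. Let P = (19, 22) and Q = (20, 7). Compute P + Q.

(19, 22) + (20, 7). λ = (7 - 22)/(20 - 19) ≡ 8/1 mod 23. 1⁻¹ ≡ 1 (mod 23), so λ ≡ 8.
  x = λ² - 19 - 20 = 64 - 39 ≡ 2; y = λ·(19 - 2) - 22 ≡ 22. → (2, 22)

(2, 22)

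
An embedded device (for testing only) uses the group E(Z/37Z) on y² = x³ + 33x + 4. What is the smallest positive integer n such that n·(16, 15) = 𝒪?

2P: tangent at (16, 15): λ = (3·16² + 33)/(2·15) ≡ 24/30. 30⁻¹ ≡ 21 (mod 37), so λ ≡ 24·21 ≡ 23.
  x = λ² - 16 - 16 = 529 - 32 ≡ 16; y = λ·(16 - 16) - 15 ≡ 22. → (16, 22)
3P: (16, 22) + (16, 15): same x and y₁ ≡ -y₂, so the sum is 𝒪.
3P = 𝒪, so the order is 3.

3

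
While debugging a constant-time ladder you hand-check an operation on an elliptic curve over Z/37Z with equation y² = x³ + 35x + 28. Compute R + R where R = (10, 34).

(13, 4)

tangent at (10, 34): λ = (3·10² + 35)/(2·34) ≡ 2/31. 31⁻¹ ≡ 6 (mod 37) since 31·6 = 186 ≡ 1, so λ ≡ 2·6 ≡ 12.
  x = λ² - 10 - 10 = 144 - 20 ≡ 13; y = λ·(10 - 13) - 34 ≡ 4. → (13, 4)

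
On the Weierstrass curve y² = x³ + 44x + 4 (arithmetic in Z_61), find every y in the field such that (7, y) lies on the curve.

x³ + 44x + 4 = 655 ≡ 45 (mod 61).
Square roots of 45 mod 61: 17 and 44 (since 17² = 289 ≡ 45).

17, 44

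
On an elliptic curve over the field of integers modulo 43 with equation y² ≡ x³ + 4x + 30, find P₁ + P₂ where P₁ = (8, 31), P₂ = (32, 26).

(7, 10)

(8, 31) + (32, 26). λ = (26 - 31)/(32 - 8) ≡ 38/24 mod 43. 24⁻¹ ≡ 9 (mod 43), so λ ≡ 41.
  x = λ² - 8 - 32 = 1681 - 40 ≡ 7; y = λ·(8 - 7) - 31 ≡ 10. → (7, 10)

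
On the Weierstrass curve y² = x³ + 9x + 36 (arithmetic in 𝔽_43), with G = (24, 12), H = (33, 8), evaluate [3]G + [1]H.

(32, 5)

First 3G:
Repeated addition: build up to 3G.
2G: tangent at (24, 12): λ = (3·24² + 9)/(2·12) ≡ 17/24. 24⁻¹ ≡ 9 (mod 43) since 24·9 = 216 ≡ 1, so λ ≡ 17·9 ≡ 24.
  x = λ² - 24 - 24 = 576 - 48 ≡ 12; y = λ·(24 - 12) - 12 ≡ 18. → (12, 18)
3G: (12, 18) + (24, 12). λ = (12 - 18)/(24 - 12) ≡ 37/12 mod 43. 12⁻¹ ≡ 18 (mod 43), so λ ≡ 21.
  x = λ² - 12 - 24 = 441 - 36 ≡ 18; y = λ·(12 - 18) - 18 ≡ 28. → (18, 28)
3G = (18, 28).
Finally 3G + H:
(18, 28) + (33, 8). λ = (8 - 28)/(33 - 18) ≡ 23/15 mod 43. 15⁻¹ ≡ 23 (mod 43), so λ ≡ 13.
  x = λ² - 18 - 33 = 169 - 51 ≡ 32; y = λ·(18 - 32) - 28 ≡ 5. → (32, 5)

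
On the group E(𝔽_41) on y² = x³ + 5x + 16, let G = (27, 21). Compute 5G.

Double-and-add on 5 = (101)₂. Start with G = (27, 21) for the leading 1-bit.
double: tangent at (27, 21): λ = (3·27² + 5)/(2·21) ≡ 19/1. 1⁻¹ ≡ 1 (mod 41), so λ ≡ 19·1 ≡ 19.
  x = λ² - 27 - 27 = 361 - 54 ≡ 20; y = λ·(27 - 20) - 21 ≡ 30. → (20, 30)
double: tangent at (20, 30): λ = (3·20² + 5)/(2·30) ≡ 16/19. 19⁻¹ ≡ 13 (mod 41), so λ ≡ 16·13 ≡ 3.
  x = λ² - 20 - 20 = 9 - 40 ≡ 10; y = λ·(20 - 10) - 30 ≡ 0. → (10, 0)
add G: (10, 0) + (27, 21). λ = (21 - 0)/(27 - 10) ≡ 21/17 mod 41. 17⁻¹ ≡ 29 (mod 41), so λ ≡ 35.
  x = λ² - 10 - 27 = 1225 - 37 ≡ 40; y = λ·(10 - 40) - 0 ≡ 16. → (40, 16)

(40, 16)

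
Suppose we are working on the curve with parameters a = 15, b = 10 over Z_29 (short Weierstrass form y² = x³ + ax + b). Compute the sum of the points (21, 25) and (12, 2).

(19, 22)

(21, 25) + (12, 2). λ = (2 - 25)/(12 - 21) ≡ 6/20 mod 29. 20⁻¹ ≡ 16 (mod 29), so λ ≡ 9.
  x = λ² - 21 - 12 = 81 - 33 ≡ 19; y = λ·(21 - 19) - 25 ≡ 22. → (19, 22)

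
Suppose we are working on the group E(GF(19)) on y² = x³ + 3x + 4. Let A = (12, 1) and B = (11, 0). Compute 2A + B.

First 2A:
Repeated addition: build up to 2A.
2A: tangent at (12, 1): λ = (3·12² + 3)/(2·1) ≡ 17/2. 2⁻¹ ≡ 10 (mod 19), so λ ≡ 17·10 ≡ 18.
  x = λ² - 12 - 12 = 324 - 24 ≡ 15; y = λ·(12 - 15) - 1 ≡ 2. → (15, 2)
2A = (15, 2).
Finally 2A + B:
(15, 2) + (11, 0). λ = (0 - 2)/(11 - 15) ≡ 17/15 mod 19. 15⁻¹ ≡ 14 (mod 19), so λ ≡ 10.
  x = λ² - 15 - 11 = 100 - 26 ≡ 17; y = λ·(15 - 17) - 2 ≡ 16. → (17, 16)

(17, 16)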